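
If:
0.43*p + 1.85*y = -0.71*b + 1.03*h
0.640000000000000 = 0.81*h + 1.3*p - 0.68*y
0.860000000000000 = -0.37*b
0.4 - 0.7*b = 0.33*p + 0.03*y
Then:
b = -2.32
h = -21.86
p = 7.32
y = -12.98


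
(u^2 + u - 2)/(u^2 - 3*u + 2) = (u + 2)/(u - 2)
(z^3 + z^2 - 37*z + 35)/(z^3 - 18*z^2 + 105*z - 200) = (z^2 + 6*z - 7)/(z^2 - 13*z + 40)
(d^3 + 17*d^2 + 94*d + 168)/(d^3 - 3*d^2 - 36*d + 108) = (d^2 + 11*d + 28)/(d^2 - 9*d + 18)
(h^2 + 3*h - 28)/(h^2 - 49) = (h - 4)/(h - 7)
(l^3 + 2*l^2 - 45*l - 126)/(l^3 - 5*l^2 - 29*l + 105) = (l^2 + 9*l + 18)/(l^2 + 2*l - 15)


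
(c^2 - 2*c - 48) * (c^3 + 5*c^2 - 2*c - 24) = c^5 + 3*c^4 - 60*c^3 - 260*c^2 + 144*c + 1152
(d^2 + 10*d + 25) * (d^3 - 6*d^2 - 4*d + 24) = d^5 + 4*d^4 - 39*d^3 - 166*d^2 + 140*d + 600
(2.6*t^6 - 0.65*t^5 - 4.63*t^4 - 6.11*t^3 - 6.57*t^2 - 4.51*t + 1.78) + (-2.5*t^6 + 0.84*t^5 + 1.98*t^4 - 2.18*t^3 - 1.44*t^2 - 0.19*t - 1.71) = 0.1*t^6 + 0.19*t^5 - 2.65*t^4 - 8.29*t^3 - 8.01*t^2 - 4.7*t + 0.0700000000000001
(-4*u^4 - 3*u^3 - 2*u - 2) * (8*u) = -32*u^5 - 24*u^4 - 16*u^2 - 16*u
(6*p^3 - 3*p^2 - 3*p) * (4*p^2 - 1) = 24*p^5 - 12*p^4 - 18*p^3 + 3*p^2 + 3*p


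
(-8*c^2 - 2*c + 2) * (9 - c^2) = 8*c^4 + 2*c^3 - 74*c^2 - 18*c + 18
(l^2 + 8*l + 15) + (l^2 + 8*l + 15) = 2*l^2 + 16*l + 30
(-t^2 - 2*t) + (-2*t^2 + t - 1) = -3*t^2 - t - 1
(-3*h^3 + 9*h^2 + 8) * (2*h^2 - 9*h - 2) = -6*h^5 + 45*h^4 - 75*h^3 - 2*h^2 - 72*h - 16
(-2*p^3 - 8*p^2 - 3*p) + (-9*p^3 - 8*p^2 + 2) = -11*p^3 - 16*p^2 - 3*p + 2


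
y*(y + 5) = y^2 + 5*y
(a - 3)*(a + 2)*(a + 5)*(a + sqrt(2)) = a^4 + sqrt(2)*a^3 + 4*a^3 - 11*a^2 + 4*sqrt(2)*a^2 - 30*a - 11*sqrt(2)*a - 30*sqrt(2)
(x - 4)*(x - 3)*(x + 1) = x^3 - 6*x^2 + 5*x + 12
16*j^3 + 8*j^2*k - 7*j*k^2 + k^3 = (-4*j + k)^2*(j + k)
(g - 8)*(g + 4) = g^2 - 4*g - 32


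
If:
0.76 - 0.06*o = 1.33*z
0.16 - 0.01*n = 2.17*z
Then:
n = 16.0 - 217.0*z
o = 12.6666666666667 - 22.1666666666667*z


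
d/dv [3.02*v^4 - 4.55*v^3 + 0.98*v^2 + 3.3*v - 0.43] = 12.08*v^3 - 13.65*v^2 + 1.96*v + 3.3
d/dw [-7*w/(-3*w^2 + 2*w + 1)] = 7*(-3*w^2 - 1)/(9*w^4 - 12*w^3 - 2*w^2 + 4*w + 1)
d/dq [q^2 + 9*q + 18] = 2*q + 9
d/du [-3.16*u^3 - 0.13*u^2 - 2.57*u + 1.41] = -9.48*u^2 - 0.26*u - 2.57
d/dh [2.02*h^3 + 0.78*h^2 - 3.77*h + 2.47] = 6.06*h^2 + 1.56*h - 3.77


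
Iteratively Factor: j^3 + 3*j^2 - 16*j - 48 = (j + 4)*(j^2 - j - 12) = (j + 3)*(j + 4)*(j - 4)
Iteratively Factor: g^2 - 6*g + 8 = (g - 2)*(g - 4)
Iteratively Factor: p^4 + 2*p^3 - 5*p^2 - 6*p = (p - 2)*(p^3 + 4*p^2 + 3*p) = (p - 2)*(p + 1)*(p^2 + 3*p) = (p - 2)*(p + 1)*(p + 3)*(p)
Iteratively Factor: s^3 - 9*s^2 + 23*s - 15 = (s - 5)*(s^2 - 4*s + 3) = (s - 5)*(s - 1)*(s - 3)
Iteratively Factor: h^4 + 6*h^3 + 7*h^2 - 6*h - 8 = (h + 2)*(h^3 + 4*h^2 - h - 4) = (h + 1)*(h + 2)*(h^2 + 3*h - 4) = (h - 1)*(h + 1)*(h + 2)*(h + 4)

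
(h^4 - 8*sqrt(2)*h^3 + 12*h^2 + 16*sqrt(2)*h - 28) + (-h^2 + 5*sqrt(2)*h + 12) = h^4 - 8*sqrt(2)*h^3 + 11*h^2 + 21*sqrt(2)*h - 16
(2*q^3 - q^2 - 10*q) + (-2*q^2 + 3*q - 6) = 2*q^3 - 3*q^2 - 7*q - 6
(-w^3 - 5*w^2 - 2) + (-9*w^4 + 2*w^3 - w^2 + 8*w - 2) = -9*w^4 + w^3 - 6*w^2 + 8*w - 4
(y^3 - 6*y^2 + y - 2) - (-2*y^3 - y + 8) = 3*y^3 - 6*y^2 + 2*y - 10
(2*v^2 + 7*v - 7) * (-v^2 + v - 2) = -2*v^4 - 5*v^3 + 10*v^2 - 21*v + 14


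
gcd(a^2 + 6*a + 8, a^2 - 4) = a + 2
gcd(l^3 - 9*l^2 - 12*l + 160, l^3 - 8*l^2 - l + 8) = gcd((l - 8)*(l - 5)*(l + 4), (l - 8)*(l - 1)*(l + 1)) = l - 8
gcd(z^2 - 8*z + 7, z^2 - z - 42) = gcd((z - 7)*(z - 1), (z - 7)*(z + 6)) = z - 7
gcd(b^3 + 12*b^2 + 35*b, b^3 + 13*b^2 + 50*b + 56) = b + 7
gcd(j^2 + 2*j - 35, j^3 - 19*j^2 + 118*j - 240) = j - 5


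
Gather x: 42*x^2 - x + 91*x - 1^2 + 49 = 42*x^2 + 90*x + 48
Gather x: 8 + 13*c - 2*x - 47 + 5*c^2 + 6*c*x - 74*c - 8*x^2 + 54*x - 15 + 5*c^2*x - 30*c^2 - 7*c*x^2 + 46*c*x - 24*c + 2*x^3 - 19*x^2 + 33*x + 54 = -25*c^2 - 85*c + 2*x^3 + x^2*(-7*c - 27) + x*(5*c^2 + 52*c + 85)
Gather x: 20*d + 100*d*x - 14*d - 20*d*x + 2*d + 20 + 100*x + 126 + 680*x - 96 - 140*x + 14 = 8*d + x*(80*d + 640) + 64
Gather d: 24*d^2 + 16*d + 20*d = 24*d^2 + 36*d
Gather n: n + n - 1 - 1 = 2*n - 2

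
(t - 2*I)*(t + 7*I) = t^2 + 5*I*t + 14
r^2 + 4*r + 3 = (r + 1)*(r + 3)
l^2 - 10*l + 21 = (l - 7)*(l - 3)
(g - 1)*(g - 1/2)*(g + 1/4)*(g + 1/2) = g^4 - 3*g^3/4 - g^2/2 + 3*g/16 + 1/16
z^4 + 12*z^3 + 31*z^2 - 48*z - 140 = (z - 2)*(z + 2)*(z + 5)*(z + 7)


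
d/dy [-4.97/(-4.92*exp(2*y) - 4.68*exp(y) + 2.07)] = (-48.9048*exp(y) - 23.2596)*exp(y)/(4.92*exp(2*y) + 4.68*exp(y) - 2.07)^2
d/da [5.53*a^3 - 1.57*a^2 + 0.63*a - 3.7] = 16.59*a^2 - 3.14*a + 0.63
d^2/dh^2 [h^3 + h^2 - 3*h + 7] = 6*h + 2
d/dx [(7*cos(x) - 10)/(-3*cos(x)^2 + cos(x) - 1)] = (21*sin(x)^2 + 60*cos(x) - 24)*sin(x)/(3*sin(x)^2 + cos(x) - 4)^2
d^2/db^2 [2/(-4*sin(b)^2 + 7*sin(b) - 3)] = 2*(64*sin(b)^3 - 20*sin(b)^2 - 115*sin(b) + 74)/((sin(b) - 1)^2*(4*sin(b) - 3)^3)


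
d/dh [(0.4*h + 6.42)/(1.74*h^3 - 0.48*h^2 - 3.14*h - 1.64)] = (-1.392*h^3 - 33.3204*h^2 + 6.1632*h + 19.5028)/(3.0276*h^6 - 1.6704*h^5 - 10.6968*h^4 - 2.6928*h^3 + 11.434*h^2 + 10.2992*h + 2.6896)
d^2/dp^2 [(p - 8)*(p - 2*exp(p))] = -2*p*exp(p) + 12*exp(p) + 2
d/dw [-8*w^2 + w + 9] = 1 - 16*w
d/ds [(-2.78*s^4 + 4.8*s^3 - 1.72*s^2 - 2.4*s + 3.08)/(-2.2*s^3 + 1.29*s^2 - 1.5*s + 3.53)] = (6.116*s^6 - 7.1724*s^5 + 14.918*s^4 - 64.2136*s^3 + 76.836*s^2 - 20.0896*s - 3.852)/(4.84*s^6 - 5.676*s^5 + 8.2641*s^4 - 19.402*s^3 + 11.3574*s^2 - 10.59*s + 12.4609)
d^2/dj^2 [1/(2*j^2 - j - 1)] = 2*(4*j^2 - 2*j - (4*j - 1)^2 - 2)/(-2*j^2 + j + 1)^3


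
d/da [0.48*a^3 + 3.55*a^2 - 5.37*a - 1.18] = 1.44*a^2 + 7.1*a - 5.37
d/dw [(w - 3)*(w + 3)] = 2*w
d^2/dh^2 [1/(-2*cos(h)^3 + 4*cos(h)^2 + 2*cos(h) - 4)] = ((2 - cos(h))*(cos(h) + 16*cos(2*h) - 9*cos(3*h))/8 - (-3*cos(h)^2 + 4*cos(h) + 1)^2)/((2 - cos(h))^3*sin(h)^4)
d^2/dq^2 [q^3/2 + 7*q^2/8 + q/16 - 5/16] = 3*q + 7/4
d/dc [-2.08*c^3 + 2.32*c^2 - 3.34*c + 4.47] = -6.24*c^2 + 4.64*c - 3.34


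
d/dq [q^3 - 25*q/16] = 3*q^2 - 25/16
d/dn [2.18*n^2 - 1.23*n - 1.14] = 4.36*n - 1.23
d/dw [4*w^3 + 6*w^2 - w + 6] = 12*w^2 + 12*w - 1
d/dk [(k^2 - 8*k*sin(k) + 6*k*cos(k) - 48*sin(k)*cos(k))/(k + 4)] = (-k^2 + 8*k*sin(k) - 6*k*cos(k) + (2*k + 8)*(-3*k*sin(k) - 4*k*cos(k) + k - 4*sin(k) + 3*cos(k) - 24*cos(2*k)) + 24*sin(2*k))/(k + 4)^2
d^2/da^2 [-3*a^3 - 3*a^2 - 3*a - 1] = -18*a - 6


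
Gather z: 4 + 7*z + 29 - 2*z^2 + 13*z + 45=-2*z^2 + 20*z + 78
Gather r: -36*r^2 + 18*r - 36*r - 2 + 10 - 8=-36*r^2 - 18*r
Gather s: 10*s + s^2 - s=s^2 + 9*s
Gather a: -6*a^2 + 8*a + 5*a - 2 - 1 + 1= -6*a^2 + 13*a - 2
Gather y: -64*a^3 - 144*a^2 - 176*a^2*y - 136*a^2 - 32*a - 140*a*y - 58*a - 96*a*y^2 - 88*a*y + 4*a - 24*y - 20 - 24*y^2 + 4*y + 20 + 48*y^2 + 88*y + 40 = -64*a^3 - 280*a^2 - 86*a + y^2*(24 - 96*a) + y*(-176*a^2 - 228*a + 68) + 40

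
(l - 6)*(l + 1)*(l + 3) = l^3 - 2*l^2 - 21*l - 18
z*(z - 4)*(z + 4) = z^3 - 16*z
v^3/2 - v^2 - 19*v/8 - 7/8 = (v/2 + 1/2)*(v - 7/2)*(v + 1/2)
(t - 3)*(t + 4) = t^2 + t - 12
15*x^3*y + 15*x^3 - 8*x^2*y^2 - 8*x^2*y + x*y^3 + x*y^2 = (-5*x + y)*(-3*x + y)*(x*y + x)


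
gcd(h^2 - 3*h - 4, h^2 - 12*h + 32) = h - 4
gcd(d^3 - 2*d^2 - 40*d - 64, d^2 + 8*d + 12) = d + 2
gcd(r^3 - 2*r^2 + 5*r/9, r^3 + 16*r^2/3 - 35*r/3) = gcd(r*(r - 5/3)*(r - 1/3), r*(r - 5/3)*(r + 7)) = r^2 - 5*r/3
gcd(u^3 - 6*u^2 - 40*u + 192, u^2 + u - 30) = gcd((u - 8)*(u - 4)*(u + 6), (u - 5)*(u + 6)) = u + 6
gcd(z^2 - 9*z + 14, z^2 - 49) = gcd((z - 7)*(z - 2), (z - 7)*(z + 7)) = z - 7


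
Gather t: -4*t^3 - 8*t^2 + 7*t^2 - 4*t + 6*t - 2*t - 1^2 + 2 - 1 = -4*t^3 - t^2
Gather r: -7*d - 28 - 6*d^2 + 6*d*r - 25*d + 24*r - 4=-6*d^2 - 32*d + r*(6*d + 24) - 32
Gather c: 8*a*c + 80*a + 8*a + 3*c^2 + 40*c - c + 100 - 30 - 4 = 88*a + 3*c^2 + c*(8*a + 39) + 66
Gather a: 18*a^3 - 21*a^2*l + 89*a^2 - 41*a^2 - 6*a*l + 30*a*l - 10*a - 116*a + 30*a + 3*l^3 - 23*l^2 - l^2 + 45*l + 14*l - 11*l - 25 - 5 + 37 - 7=18*a^3 + a^2*(48 - 21*l) + a*(24*l - 96) + 3*l^3 - 24*l^2 + 48*l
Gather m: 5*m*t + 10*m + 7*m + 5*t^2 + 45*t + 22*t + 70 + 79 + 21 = m*(5*t + 17) + 5*t^2 + 67*t + 170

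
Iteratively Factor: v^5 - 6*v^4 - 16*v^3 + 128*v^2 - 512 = (v + 2)*(v^4 - 8*v^3 + 128*v - 256) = (v + 2)*(v + 4)*(v^3 - 12*v^2 + 48*v - 64) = (v - 4)*(v + 2)*(v + 4)*(v^2 - 8*v + 16) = (v - 4)^2*(v + 2)*(v + 4)*(v - 4)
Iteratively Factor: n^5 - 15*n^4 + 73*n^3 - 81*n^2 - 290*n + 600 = (n - 5)*(n^4 - 10*n^3 + 23*n^2 + 34*n - 120) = (n - 5)^2*(n^3 - 5*n^2 - 2*n + 24) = (n - 5)^2*(n + 2)*(n^2 - 7*n + 12) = (n - 5)^2*(n - 3)*(n + 2)*(n - 4)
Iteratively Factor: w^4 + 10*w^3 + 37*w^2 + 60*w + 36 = (w + 3)*(w^3 + 7*w^2 + 16*w + 12) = (w + 2)*(w + 3)*(w^2 + 5*w + 6) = (w + 2)*(w + 3)^2*(w + 2)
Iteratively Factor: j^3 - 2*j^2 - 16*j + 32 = (j + 4)*(j^2 - 6*j + 8) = (j - 4)*(j + 4)*(j - 2)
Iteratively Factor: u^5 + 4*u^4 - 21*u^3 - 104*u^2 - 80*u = (u + 4)*(u^4 - 21*u^2 - 20*u) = (u + 1)*(u + 4)*(u^3 - u^2 - 20*u) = u*(u + 1)*(u + 4)*(u^2 - u - 20) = u*(u + 1)*(u + 4)^2*(u - 5)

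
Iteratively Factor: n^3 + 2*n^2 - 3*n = (n)*(n^2 + 2*n - 3) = n*(n + 3)*(n - 1)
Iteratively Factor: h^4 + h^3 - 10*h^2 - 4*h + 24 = (h - 2)*(h^3 + 3*h^2 - 4*h - 12) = (h - 2)^2*(h^2 + 5*h + 6) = (h - 2)^2*(h + 2)*(h + 3)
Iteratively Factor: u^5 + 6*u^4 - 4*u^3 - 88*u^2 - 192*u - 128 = (u + 4)*(u^4 + 2*u^3 - 12*u^2 - 40*u - 32) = (u + 2)*(u + 4)*(u^3 - 12*u - 16) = (u + 2)^2*(u + 4)*(u^2 - 2*u - 8) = (u - 4)*(u + 2)^2*(u + 4)*(u + 2)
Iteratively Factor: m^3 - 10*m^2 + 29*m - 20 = (m - 4)*(m^2 - 6*m + 5) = (m - 4)*(m - 1)*(m - 5)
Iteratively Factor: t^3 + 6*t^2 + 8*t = (t + 2)*(t^2 + 4*t) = (t + 2)*(t + 4)*(t)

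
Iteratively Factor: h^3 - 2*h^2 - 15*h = (h)*(h^2 - 2*h - 15) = h*(h + 3)*(h - 5)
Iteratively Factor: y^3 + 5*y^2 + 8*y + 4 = (y + 2)*(y^2 + 3*y + 2) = (y + 2)^2*(y + 1)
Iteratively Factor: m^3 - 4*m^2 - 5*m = (m + 1)*(m^2 - 5*m) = (m - 5)*(m + 1)*(m)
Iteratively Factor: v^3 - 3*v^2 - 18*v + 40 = (v - 5)*(v^2 + 2*v - 8) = (v - 5)*(v - 2)*(v + 4)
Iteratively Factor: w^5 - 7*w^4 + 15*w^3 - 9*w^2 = (w)*(w^4 - 7*w^3 + 15*w^2 - 9*w) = w*(w - 3)*(w^3 - 4*w^2 + 3*w) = w*(w - 3)^2*(w^2 - w) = w*(w - 3)^2*(w - 1)*(w)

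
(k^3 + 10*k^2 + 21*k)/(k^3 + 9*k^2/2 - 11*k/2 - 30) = 2*k*(k + 7)/(2*k^2 + 3*k - 20)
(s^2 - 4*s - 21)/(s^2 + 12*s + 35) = (s^2 - 4*s - 21)/(s^2 + 12*s + 35)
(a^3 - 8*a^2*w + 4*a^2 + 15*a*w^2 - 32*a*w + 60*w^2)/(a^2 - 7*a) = (a^3 - 8*a^2*w + 4*a^2 + 15*a*w^2 - 32*a*w + 60*w^2)/(a*(a - 7))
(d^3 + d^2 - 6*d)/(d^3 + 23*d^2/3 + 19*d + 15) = 3*d*(d - 2)/(3*d^2 + 14*d + 15)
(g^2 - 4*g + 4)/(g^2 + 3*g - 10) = (g - 2)/(g + 5)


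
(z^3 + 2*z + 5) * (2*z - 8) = 2*z^4 - 8*z^3 + 4*z^2 - 6*z - 40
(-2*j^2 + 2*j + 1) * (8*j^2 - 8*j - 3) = -16*j^4 + 32*j^3 - 2*j^2 - 14*j - 3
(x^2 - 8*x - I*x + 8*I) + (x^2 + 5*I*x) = 2*x^2 - 8*x + 4*I*x + 8*I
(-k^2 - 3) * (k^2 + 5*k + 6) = -k^4 - 5*k^3 - 9*k^2 - 15*k - 18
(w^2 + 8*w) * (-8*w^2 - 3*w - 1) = -8*w^4 - 67*w^3 - 25*w^2 - 8*w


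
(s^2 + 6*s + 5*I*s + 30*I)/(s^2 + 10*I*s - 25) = (s + 6)/(s + 5*I)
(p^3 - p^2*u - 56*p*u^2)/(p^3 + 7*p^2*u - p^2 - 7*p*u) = (p - 8*u)/(p - 1)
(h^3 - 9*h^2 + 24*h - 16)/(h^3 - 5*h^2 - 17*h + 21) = (h^2 - 8*h + 16)/(h^2 - 4*h - 21)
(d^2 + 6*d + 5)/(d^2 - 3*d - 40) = (d + 1)/(d - 8)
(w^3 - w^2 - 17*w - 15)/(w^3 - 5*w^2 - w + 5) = (w + 3)/(w - 1)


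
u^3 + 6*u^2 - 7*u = u*(u - 1)*(u + 7)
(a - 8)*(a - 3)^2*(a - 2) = a^4 - 16*a^3 + 85*a^2 - 186*a + 144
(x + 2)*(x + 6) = x^2 + 8*x + 12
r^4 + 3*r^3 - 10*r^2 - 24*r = r*(r - 3)*(r + 2)*(r + 4)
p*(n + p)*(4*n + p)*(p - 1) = 4*n^2*p^2 - 4*n^2*p + 5*n*p^3 - 5*n*p^2 + p^4 - p^3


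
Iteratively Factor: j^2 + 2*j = (j)*(j + 2)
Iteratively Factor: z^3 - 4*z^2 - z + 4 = (z - 1)*(z^2 - 3*z - 4) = (z - 4)*(z - 1)*(z + 1)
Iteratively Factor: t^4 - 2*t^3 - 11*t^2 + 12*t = (t)*(t^3 - 2*t^2 - 11*t + 12) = t*(t + 3)*(t^2 - 5*t + 4) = t*(t - 1)*(t + 3)*(t - 4)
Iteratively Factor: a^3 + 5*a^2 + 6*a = (a + 3)*(a^2 + 2*a) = a*(a + 3)*(a + 2)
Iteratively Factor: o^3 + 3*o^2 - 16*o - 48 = (o + 4)*(o^2 - o - 12) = (o - 4)*(o + 4)*(o + 3)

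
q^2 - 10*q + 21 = (q - 7)*(q - 3)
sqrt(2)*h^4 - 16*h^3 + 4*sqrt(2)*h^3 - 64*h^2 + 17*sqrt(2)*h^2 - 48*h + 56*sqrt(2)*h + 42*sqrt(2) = (h + 3)*(h - 7*sqrt(2))*(h - sqrt(2))*(sqrt(2)*h + sqrt(2))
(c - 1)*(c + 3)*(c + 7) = c^3 + 9*c^2 + 11*c - 21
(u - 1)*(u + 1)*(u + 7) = u^3 + 7*u^2 - u - 7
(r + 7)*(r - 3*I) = r^2 + 7*r - 3*I*r - 21*I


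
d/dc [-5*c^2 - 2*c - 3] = -10*c - 2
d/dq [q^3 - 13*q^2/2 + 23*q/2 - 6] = 3*q^2 - 13*q + 23/2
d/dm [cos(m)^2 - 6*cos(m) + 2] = 2*(3 - cos(m))*sin(m)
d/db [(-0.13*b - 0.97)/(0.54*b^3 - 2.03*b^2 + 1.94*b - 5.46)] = (0.1404*b^3 + 1.3075*b^2 - 3.9382*b + 2.5916)/(0.2916*b^6 - 2.1924*b^5 + 6.2161*b^4 - 13.7732*b^3 + 25.9312*b^2 - 21.1848*b + 29.8116)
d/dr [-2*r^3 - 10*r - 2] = -6*r^2 - 10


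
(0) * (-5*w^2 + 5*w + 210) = 0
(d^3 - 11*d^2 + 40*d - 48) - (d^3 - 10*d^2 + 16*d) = -d^2 + 24*d - 48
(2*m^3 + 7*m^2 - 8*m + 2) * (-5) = -10*m^3 - 35*m^2 + 40*m - 10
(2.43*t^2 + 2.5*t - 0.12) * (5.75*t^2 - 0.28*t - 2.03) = 13.9725*t^4 + 13.6946*t^3 - 6.3229*t^2 - 5.0414*t + 0.2436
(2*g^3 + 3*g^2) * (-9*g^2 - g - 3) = -18*g^5 - 29*g^4 - 9*g^3 - 9*g^2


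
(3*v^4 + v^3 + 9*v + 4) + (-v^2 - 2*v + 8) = 3*v^4 + v^3 - v^2 + 7*v + 12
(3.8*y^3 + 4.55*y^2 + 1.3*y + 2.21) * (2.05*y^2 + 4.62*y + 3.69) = 7.79*y^5 + 26.8835*y^4 + 37.708*y^3 + 27.326*y^2 + 15.0072*y + 8.1549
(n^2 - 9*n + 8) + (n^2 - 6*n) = 2*n^2 - 15*n + 8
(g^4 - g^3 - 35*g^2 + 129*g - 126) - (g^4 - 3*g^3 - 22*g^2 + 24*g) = 2*g^3 - 13*g^2 + 105*g - 126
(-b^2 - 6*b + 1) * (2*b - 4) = -2*b^3 - 8*b^2 + 26*b - 4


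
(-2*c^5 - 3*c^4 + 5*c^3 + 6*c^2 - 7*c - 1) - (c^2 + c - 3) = -2*c^5 - 3*c^4 + 5*c^3 + 5*c^2 - 8*c + 2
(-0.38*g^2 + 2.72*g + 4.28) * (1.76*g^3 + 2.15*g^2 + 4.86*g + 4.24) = -0.6688*g^5 + 3.9702*g^4 + 11.534*g^3 + 20.81*g^2 + 32.3336*g + 18.1472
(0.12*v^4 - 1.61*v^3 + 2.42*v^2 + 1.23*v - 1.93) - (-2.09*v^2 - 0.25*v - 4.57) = 0.12*v^4 - 1.61*v^3 + 4.51*v^2 + 1.48*v + 2.64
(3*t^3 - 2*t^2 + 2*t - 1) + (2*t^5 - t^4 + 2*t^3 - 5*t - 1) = 2*t^5 - t^4 + 5*t^3 - 2*t^2 - 3*t - 2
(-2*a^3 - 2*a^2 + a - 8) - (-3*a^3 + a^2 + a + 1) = a^3 - 3*a^2 - 9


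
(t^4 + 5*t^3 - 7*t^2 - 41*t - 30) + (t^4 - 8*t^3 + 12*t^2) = 2*t^4 - 3*t^3 + 5*t^2 - 41*t - 30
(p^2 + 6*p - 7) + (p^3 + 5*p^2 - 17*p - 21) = p^3 + 6*p^2 - 11*p - 28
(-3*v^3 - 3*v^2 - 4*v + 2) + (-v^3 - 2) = -4*v^3 - 3*v^2 - 4*v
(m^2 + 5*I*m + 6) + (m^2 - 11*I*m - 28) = 2*m^2 - 6*I*m - 22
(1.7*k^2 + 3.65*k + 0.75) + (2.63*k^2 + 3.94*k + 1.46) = 4.33*k^2 + 7.59*k + 2.21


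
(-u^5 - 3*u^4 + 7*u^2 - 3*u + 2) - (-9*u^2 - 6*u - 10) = -u^5 - 3*u^4 + 16*u^2 + 3*u + 12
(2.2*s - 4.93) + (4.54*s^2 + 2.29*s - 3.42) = 4.54*s^2 + 4.49*s - 8.35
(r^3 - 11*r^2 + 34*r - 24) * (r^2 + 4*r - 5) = r^5 - 7*r^4 - 15*r^3 + 167*r^2 - 266*r + 120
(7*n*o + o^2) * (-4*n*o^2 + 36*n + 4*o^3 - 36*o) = -28*n^2*o^3 + 252*n^2*o + 24*n*o^4 - 216*n*o^2 + 4*o^5 - 36*o^3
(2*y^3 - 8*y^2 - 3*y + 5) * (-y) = -2*y^4 + 8*y^3 + 3*y^2 - 5*y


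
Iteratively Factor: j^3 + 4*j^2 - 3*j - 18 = (j + 3)*(j^2 + j - 6) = (j + 3)^2*(j - 2)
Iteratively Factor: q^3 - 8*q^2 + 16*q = (q - 4)*(q^2 - 4*q) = (q - 4)^2*(q)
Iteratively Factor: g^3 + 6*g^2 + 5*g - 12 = (g - 1)*(g^2 + 7*g + 12) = (g - 1)*(g + 3)*(g + 4)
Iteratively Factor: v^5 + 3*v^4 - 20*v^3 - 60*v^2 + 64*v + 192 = (v + 4)*(v^4 - v^3 - 16*v^2 + 4*v + 48) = (v - 2)*(v + 4)*(v^3 + v^2 - 14*v - 24) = (v - 4)*(v - 2)*(v + 4)*(v^2 + 5*v + 6) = (v - 4)*(v - 2)*(v + 3)*(v + 4)*(v + 2)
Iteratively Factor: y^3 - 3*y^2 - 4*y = (y + 1)*(y^2 - 4*y) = y*(y + 1)*(y - 4)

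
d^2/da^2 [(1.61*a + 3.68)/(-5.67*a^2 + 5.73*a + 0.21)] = ((1.61*a + 3.68)*(11.34*a - 5.73)*(22.68*a - 11.46) + (54.7722*a + 23.2806)*(-5.67*a^2 + 5.73*a + 0.21))/(-5.67*a^2 + 5.73*a + 0.21)^3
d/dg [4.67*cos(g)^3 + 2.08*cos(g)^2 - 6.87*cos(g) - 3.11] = (-14.01*cos(g)^2 - 4.16*cos(g) + 6.87)*sin(g)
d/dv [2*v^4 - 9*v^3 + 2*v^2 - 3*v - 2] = 8*v^3 - 27*v^2 + 4*v - 3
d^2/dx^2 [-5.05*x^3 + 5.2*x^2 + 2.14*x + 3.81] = 10.4 - 30.3*x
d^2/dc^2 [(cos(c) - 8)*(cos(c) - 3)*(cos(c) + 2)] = -11*cos(c)/4 + 18*cos(2*c) - 9*cos(3*c)/4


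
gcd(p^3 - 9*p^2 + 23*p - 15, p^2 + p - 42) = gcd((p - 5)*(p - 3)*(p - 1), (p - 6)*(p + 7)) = 1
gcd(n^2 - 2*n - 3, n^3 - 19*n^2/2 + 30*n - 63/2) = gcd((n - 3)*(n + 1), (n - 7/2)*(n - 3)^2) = n - 3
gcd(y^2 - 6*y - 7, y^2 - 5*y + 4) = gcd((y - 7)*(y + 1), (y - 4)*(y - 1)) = 1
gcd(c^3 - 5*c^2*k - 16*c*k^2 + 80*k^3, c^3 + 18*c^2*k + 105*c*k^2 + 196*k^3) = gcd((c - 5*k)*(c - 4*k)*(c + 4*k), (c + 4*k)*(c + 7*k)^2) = c + 4*k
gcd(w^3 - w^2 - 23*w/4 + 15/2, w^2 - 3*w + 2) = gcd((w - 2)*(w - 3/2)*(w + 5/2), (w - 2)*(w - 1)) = w - 2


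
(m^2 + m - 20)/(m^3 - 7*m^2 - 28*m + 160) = 1/(m - 8)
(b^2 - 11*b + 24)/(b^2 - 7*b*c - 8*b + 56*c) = (b - 3)/(b - 7*c)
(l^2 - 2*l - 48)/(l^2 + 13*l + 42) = (l - 8)/(l + 7)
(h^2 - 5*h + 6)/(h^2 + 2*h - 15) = (h - 2)/(h + 5)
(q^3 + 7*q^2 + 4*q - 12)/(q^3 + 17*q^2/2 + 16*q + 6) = 2*(q - 1)/(2*q + 1)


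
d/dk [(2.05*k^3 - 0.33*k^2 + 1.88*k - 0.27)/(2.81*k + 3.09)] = (11.521*k^3 + 18.0762*k^2 - 2.0394*k + 6.5679)/(7.8961*k^2 + 17.3658*k + 9.5481)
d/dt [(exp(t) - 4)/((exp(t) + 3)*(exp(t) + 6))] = (-exp(2*t) + 8*exp(t) + 54)*exp(t)/(exp(4*t) + 18*exp(3*t) + 117*exp(2*t) + 324*exp(t) + 324)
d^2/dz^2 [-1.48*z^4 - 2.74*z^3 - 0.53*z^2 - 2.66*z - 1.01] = -17.76*z^2 - 16.44*z - 1.06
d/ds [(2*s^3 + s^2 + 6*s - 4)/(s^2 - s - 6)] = (2*s^4 - 4*s^3 - 43*s^2 - 4*s - 40)/(s^4 - 2*s^3 - 11*s^2 + 12*s + 36)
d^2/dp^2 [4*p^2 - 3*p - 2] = 8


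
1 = 1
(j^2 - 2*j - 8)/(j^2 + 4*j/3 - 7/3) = 3*(j^2 - 2*j - 8)/(3*j^2 + 4*j - 7)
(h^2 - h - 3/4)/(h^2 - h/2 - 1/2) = (h - 3/2)/(h - 1)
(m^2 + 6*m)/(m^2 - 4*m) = (m + 6)/(m - 4)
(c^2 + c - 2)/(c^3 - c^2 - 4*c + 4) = 1/(c - 2)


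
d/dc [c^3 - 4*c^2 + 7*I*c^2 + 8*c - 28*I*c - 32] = 3*c^2 + c*(-8 + 14*I) + 8 - 28*I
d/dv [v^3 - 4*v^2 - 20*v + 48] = 3*v^2 - 8*v - 20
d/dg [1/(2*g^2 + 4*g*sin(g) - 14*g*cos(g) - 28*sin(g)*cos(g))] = (-7*g*sin(g)/2 - g*cos(g) - g - sin(g) + 7*cos(g)/2 + 7*cos(2*g))/((g + 2*sin(g))^2*(g - 7*cos(g))^2)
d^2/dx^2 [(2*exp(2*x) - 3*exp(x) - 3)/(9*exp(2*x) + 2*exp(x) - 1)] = (-279*exp(4*x) - 838*exp(3*x) - 336*exp(2*x) - 118*exp(x) - 9)*exp(x)/(729*exp(6*x) + 486*exp(5*x) - 135*exp(4*x) - 100*exp(3*x) + 15*exp(2*x) + 6*exp(x) - 1)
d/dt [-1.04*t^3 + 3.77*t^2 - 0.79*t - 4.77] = -3.12*t^2 + 7.54*t - 0.79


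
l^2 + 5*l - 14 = (l - 2)*(l + 7)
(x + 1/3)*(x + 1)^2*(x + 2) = x^4 + 13*x^3/3 + 19*x^2/3 + 11*x/3 + 2/3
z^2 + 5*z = z*(z + 5)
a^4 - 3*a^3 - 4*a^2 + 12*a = a*(a - 3)*(a - 2)*(a + 2)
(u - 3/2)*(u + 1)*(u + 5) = u^3 + 9*u^2/2 - 4*u - 15/2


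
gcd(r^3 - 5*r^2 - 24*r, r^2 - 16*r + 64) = r - 8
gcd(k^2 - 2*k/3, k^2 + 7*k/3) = k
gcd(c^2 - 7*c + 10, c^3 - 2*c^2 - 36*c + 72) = c - 2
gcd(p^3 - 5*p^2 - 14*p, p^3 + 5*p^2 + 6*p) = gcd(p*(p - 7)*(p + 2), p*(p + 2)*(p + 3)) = p^2 + 2*p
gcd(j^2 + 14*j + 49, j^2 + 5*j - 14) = j + 7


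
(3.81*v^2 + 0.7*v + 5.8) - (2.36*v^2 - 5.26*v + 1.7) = 1.45*v^2 + 5.96*v + 4.1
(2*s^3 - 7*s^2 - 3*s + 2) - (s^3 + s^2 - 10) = s^3 - 8*s^2 - 3*s + 12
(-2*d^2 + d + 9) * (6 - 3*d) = 6*d^3 - 15*d^2 - 21*d + 54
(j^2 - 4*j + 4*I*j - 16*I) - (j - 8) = j^2 - 5*j + 4*I*j + 8 - 16*I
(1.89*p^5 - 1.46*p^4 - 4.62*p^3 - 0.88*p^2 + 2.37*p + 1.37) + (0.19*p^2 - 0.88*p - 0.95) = 1.89*p^5 - 1.46*p^4 - 4.62*p^3 - 0.69*p^2 + 1.49*p + 0.42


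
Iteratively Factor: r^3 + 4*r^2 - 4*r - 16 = (r + 4)*(r^2 - 4) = (r + 2)*(r + 4)*(r - 2)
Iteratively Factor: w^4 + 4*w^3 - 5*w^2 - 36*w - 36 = (w - 3)*(w^3 + 7*w^2 + 16*w + 12) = (w - 3)*(w + 2)*(w^2 + 5*w + 6) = (w - 3)*(w + 2)^2*(w + 3)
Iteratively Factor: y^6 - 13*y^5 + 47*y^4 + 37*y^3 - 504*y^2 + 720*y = (y - 4)*(y^5 - 9*y^4 + 11*y^3 + 81*y^2 - 180*y) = (y - 4)*(y - 3)*(y^4 - 6*y^3 - 7*y^2 + 60*y) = y*(y - 4)*(y - 3)*(y^3 - 6*y^2 - 7*y + 60) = y*(y - 4)*(y - 3)*(y + 3)*(y^2 - 9*y + 20) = y*(y - 4)^2*(y - 3)*(y + 3)*(y - 5)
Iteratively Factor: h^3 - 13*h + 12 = (h + 4)*(h^2 - 4*h + 3) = (h - 3)*(h + 4)*(h - 1)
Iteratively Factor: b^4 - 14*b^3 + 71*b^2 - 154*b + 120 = (b - 4)*(b^3 - 10*b^2 + 31*b - 30) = (b - 4)*(b - 3)*(b^2 - 7*b + 10) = (b - 5)*(b - 4)*(b - 3)*(b - 2)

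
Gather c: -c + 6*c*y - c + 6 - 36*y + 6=c*(6*y - 2) - 36*y + 12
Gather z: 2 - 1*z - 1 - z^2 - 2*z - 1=-z^2 - 3*z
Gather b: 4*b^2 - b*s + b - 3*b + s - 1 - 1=4*b^2 + b*(-s - 2) + s - 2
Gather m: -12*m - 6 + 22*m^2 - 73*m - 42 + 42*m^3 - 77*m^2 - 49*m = 42*m^3 - 55*m^2 - 134*m - 48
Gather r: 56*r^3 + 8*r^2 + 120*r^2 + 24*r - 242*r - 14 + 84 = 56*r^3 + 128*r^2 - 218*r + 70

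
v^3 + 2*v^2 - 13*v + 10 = (v - 2)*(v - 1)*(v + 5)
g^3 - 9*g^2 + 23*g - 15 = (g - 5)*(g - 3)*(g - 1)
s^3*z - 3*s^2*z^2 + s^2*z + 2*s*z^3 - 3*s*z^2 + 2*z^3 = (s - 2*z)*(s - z)*(s*z + z)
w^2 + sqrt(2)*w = w*(w + sqrt(2))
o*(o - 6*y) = o^2 - 6*o*y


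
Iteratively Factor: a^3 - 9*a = (a)*(a^2 - 9) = a*(a + 3)*(a - 3)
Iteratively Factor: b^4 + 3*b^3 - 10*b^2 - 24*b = (b + 2)*(b^3 + b^2 - 12*b) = (b + 2)*(b + 4)*(b^2 - 3*b) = b*(b + 2)*(b + 4)*(b - 3)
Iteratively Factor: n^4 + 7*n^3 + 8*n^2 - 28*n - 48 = (n + 3)*(n^3 + 4*n^2 - 4*n - 16) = (n - 2)*(n + 3)*(n^2 + 6*n + 8) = (n - 2)*(n + 2)*(n + 3)*(n + 4)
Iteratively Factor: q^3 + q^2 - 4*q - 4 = (q + 1)*(q^2 - 4) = (q - 2)*(q + 1)*(q + 2)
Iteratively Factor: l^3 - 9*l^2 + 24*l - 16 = (l - 4)*(l^2 - 5*l + 4) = (l - 4)^2*(l - 1)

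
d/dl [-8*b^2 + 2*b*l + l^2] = 2*b + 2*l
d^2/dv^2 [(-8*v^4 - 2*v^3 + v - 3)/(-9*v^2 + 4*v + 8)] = 2*(648*v^6 - 864*v^5 - 1344*v^4 + 2143*v^3 + 3993*v^2 - 156*v + 296)/(729*v^6 - 972*v^5 - 1512*v^4 + 1664*v^3 + 1344*v^2 - 768*v - 512)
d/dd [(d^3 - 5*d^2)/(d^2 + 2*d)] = (d^2 + 4*d - 10)/(d^2 + 4*d + 4)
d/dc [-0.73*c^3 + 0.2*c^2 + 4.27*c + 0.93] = -2.19*c^2 + 0.4*c + 4.27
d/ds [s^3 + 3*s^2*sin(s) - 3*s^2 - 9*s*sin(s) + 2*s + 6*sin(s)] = 3*s^2*cos(s) + 3*s^2 + 6*s*sin(s) - 9*s*cos(s) - 6*s - 9*sin(s) + 6*cos(s) + 2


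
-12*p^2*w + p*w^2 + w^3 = w*(-3*p + w)*(4*p + w)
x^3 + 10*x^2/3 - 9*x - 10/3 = (x - 2)*(x + 1/3)*(x + 5)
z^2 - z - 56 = (z - 8)*(z + 7)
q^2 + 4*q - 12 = (q - 2)*(q + 6)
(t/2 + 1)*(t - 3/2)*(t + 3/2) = t^3/2 + t^2 - 9*t/8 - 9/4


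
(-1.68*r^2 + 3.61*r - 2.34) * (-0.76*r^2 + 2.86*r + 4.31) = 1.2768*r^4 - 7.5484*r^3 + 4.8622*r^2 + 8.8667*r - 10.0854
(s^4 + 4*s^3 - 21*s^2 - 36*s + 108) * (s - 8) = s^5 - 4*s^4 - 53*s^3 + 132*s^2 + 396*s - 864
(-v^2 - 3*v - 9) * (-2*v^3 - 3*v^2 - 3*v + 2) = 2*v^5 + 9*v^4 + 30*v^3 + 34*v^2 + 21*v - 18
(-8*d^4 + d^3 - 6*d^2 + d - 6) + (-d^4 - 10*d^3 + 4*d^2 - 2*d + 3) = -9*d^4 - 9*d^3 - 2*d^2 - d - 3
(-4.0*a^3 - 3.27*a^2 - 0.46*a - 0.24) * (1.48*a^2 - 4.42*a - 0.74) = -5.92*a^5 + 12.8404*a^4 + 16.7326*a^3 + 4.0978*a^2 + 1.4012*a + 0.1776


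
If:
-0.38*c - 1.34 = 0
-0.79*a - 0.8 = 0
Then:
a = -1.01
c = -3.53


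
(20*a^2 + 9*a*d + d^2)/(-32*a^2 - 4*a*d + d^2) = (-5*a - d)/(8*a - d)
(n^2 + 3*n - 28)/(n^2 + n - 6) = (n^2 + 3*n - 28)/(n^2 + n - 6)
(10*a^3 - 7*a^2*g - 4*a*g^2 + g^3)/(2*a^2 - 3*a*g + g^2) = (10*a^2 + 3*a*g - g^2)/(2*a - g)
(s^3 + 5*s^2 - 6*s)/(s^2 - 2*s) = (s^2 + 5*s - 6)/(s - 2)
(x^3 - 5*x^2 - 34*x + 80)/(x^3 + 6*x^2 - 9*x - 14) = (x^2 - 3*x - 40)/(x^2 + 8*x + 7)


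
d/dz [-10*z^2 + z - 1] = 1 - 20*z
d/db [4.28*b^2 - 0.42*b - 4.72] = 8.56*b - 0.42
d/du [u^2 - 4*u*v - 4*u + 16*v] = 2*u - 4*v - 4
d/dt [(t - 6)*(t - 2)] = 2*t - 8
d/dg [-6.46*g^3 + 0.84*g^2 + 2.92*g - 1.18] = -19.38*g^2 + 1.68*g + 2.92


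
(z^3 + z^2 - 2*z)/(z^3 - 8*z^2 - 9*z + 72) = z*(z^2 + z - 2)/(z^3 - 8*z^2 - 9*z + 72)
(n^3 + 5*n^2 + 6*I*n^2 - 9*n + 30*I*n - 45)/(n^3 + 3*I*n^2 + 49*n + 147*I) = (n^2 + n*(5 + 3*I) + 15*I)/(n^2 + 49)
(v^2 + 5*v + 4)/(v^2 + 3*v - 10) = (v^2 + 5*v + 4)/(v^2 + 3*v - 10)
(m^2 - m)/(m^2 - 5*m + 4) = m/(m - 4)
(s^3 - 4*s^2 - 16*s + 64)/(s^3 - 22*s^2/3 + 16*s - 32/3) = 3*(s^2 - 16)/(3*s^2 - 10*s + 8)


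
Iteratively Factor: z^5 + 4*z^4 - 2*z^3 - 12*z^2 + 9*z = (z + 3)*(z^4 + z^3 - 5*z^2 + 3*z) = z*(z + 3)*(z^3 + z^2 - 5*z + 3) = z*(z - 1)*(z + 3)*(z^2 + 2*z - 3) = z*(z - 1)^2*(z + 3)*(z + 3)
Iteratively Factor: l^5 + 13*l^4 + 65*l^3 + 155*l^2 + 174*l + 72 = (l + 3)*(l^4 + 10*l^3 + 35*l^2 + 50*l + 24) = (l + 2)*(l + 3)*(l^3 + 8*l^2 + 19*l + 12) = (l + 2)*(l + 3)^2*(l^2 + 5*l + 4) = (l + 2)*(l + 3)^2*(l + 4)*(l + 1)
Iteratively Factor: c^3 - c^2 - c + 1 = (c - 1)*(c^2 - 1) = (c - 1)^2*(c + 1)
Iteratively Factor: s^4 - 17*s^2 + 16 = (s - 4)*(s^3 + 4*s^2 - s - 4) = (s - 4)*(s + 4)*(s^2 - 1) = (s - 4)*(s + 1)*(s + 4)*(s - 1)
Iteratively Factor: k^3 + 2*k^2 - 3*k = (k + 3)*(k^2 - k) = (k - 1)*(k + 3)*(k)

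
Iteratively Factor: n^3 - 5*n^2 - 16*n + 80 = (n - 5)*(n^2 - 16) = (n - 5)*(n - 4)*(n + 4)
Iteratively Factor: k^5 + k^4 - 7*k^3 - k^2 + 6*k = (k + 1)*(k^4 - 7*k^2 + 6*k) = k*(k + 1)*(k^3 - 7*k + 6) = k*(k - 1)*(k + 1)*(k^2 + k - 6) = k*(k - 2)*(k - 1)*(k + 1)*(k + 3)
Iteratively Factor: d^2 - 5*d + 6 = (d - 3)*(d - 2)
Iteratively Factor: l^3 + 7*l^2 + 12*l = (l + 4)*(l^2 + 3*l) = l*(l + 4)*(l + 3)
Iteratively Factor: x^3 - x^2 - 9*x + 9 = (x - 3)*(x^2 + 2*x - 3) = (x - 3)*(x - 1)*(x + 3)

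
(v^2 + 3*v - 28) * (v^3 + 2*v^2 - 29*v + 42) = v^5 + 5*v^4 - 51*v^3 - 101*v^2 + 938*v - 1176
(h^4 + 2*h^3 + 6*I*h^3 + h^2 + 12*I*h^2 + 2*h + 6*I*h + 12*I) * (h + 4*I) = h^5 + 2*h^4 + 10*I*h^4 - 23*h^3 + 20*I*h^3 - 46*h^2 + 10*I*h^2 - 24*h + 20*I*h - 48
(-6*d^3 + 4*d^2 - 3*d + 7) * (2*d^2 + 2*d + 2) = -12*d^5 - 4*d^4 - 10*d^3 + 16*d^2 + 8*d + 14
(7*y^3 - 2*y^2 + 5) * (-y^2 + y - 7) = -7*y^5 + 9*y^4 - 51*y^3 + 9*y^2 + 5*y - 35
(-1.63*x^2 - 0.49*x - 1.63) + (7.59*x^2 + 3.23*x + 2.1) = 5.96*x^2 + 2.74*x + 0.47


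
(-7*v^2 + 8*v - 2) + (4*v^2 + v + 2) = -3*v^2 + 9*v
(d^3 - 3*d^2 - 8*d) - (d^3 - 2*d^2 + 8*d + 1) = -d^2 - 16*d - 1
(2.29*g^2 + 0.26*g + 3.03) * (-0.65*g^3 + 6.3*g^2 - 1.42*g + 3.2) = -1.4885*g^5 + 14.258*g^4 - 3.5833*g^3 + 26.0478*g^2 - 3.4706*g + 9.696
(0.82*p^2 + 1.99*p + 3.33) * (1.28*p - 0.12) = 1.0496*p^3 + 2.4488*p^2 + 4.0236*p - 0.3996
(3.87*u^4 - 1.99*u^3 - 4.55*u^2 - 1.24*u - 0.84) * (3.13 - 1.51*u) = -5.8437*u^5 + 15.118*u^4 + 0.6418*u^3 - 12.3691*u^2 - 2.6128*u - 2.6292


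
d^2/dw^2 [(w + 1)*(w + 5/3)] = 2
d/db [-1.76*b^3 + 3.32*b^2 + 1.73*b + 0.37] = -5.28*b^2 + 6.64*b + 1.73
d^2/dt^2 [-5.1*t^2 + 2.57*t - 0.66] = -10.2000000000000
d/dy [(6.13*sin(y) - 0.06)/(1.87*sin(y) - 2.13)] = -12.9447*cos(y)/(1.87*sin(y) - 2.13)^2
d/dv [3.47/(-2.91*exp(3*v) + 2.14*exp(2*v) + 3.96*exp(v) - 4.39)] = (30.2931*exp(2*v) - 14.8516*exp(v) - 13.7412)*exp(v)/(2.91*exp(3*v) - 2.14*exp(2*v) - 3.96*exp(v) + 4.39)^2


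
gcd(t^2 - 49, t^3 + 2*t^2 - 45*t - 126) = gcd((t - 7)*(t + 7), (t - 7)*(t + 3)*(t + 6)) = t - 7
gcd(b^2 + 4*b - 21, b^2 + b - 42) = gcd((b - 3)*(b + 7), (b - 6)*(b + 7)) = b + 7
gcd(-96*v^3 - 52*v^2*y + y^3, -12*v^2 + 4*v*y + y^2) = 6*v + y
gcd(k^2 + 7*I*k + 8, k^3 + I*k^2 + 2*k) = k - I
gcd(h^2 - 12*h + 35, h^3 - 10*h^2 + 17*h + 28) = h - 7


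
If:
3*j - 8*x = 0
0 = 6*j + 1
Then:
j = -1/6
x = -1/16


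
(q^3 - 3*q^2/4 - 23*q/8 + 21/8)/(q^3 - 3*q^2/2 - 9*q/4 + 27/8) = (4*q^2 + 3*q - 7)/(4*q^2 - 9)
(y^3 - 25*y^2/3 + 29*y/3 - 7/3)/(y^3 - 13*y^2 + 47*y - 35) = (y - 1/3)/(y - 5)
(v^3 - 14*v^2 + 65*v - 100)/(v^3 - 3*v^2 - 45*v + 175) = (v - 4)/(v + 7)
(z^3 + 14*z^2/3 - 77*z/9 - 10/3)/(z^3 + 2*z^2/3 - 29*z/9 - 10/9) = (z + 6)/(z + 2)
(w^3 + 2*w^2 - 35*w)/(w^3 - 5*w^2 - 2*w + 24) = w*(w^2 + 2*w - 35)/(w^3 - 5*w^2 - 2*w + 24)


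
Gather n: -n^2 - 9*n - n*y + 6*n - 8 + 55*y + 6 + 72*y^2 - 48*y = -n^2 + n*(-y - 3) + 72*y^2 + 7*y - 2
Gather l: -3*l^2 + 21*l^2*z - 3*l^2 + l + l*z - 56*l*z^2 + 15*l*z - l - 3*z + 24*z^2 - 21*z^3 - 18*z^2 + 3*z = l^2*(21*z - 6) + l*(-56*z^2 + 16*z) - 21*z^3 + 6*z^2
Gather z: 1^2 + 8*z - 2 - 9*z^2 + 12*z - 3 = -9*z^2 + 20*z - 4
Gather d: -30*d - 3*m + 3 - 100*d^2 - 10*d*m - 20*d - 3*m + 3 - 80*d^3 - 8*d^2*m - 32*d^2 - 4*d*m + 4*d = -80*d^3 + d^2*(-8*m - 132) + d*(-14*m - 46) - 6*m + 6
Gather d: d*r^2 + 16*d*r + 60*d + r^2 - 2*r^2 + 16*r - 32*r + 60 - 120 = d*(r^2 + 16*r + 60) - r^2 - 16*r - 60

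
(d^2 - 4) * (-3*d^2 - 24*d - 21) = -3*d^4 - 24*d^3 - 9*d^2 + 96*d + 84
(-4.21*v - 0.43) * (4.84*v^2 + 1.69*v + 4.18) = -20.3764*v^3 - 9.1961*v^2 - 18.3245*v - 1.7974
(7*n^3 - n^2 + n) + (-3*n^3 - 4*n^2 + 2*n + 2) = 4*n^3 - 5*n^2 + 3*n + 2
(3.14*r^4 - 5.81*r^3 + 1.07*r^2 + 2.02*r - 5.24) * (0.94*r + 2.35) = 2.9516*r^5 + 1.9176*r^4 - 12.6477*r^3 + 4.4133*r^2 - 0.1786*r - 12.314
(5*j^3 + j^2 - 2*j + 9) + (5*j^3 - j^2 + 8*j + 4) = 10*j^3 + 6*j + 13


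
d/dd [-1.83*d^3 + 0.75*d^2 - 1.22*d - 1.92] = -5.49*d^2 + 1.5*d - 1.22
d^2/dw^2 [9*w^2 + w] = 18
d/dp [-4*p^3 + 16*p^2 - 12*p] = -12*p^2 + 32*p - 12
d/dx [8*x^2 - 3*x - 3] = 16*x - 3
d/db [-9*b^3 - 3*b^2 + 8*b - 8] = -27*b^2 - 6*b + 8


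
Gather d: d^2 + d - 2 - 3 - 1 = d^2 + d - 6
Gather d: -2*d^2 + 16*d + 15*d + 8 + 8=-2*d^2 + 31*d + 16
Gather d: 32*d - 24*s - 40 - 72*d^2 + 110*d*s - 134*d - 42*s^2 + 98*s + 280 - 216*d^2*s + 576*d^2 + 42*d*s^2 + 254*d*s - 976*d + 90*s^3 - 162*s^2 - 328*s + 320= d^2*(504 - 216*s) + d*(42*s^2 + 364*s - 1078) + 90*s^3 - 204*s^2 - 254*s + 560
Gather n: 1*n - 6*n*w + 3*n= n*(4 - 6*w)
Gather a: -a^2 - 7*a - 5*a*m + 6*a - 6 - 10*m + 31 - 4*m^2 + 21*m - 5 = -a^2 + a*(-5*m - 1) - 4*m^2 + 11*m + 20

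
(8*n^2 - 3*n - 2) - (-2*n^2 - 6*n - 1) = 10*n^2 + 3*n - 1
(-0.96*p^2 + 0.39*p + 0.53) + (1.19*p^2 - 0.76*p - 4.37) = 0.23*p^2 - 0.37*p - 3.84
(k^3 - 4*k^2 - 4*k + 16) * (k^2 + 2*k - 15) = k^5 - 2*k^4 - 27*k^3 + 68*k^2 + 92*k - 240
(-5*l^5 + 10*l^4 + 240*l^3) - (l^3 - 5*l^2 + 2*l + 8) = -5*l^5 + 10*l^4 + 239*l^3 + 5*l^2 - 2*l - 8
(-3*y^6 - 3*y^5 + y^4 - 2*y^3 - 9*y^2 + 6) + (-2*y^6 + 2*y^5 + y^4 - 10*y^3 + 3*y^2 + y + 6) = -5*y^6 - y^5 + 2*y^4 - 12*y^3 - 6*y^2 + y + 12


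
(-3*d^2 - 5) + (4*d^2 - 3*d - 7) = d^2 - 3*d - 12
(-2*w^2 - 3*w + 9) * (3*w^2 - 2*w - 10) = -6*w^4 - 5*w^3 + 53*w^2 + 12*w - 90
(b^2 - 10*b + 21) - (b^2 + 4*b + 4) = 17 - 14*b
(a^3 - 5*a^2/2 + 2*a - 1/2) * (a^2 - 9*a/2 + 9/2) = a^5 - 7*a^4 + 71*a^3/4 - 83*a^2/4 + 45*a/4 - 9/4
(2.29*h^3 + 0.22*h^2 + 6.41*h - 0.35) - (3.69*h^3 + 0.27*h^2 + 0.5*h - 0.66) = -1.4*h^3 - 0.05*h^2 + 5.91*h + 0.31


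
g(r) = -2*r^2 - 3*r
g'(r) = -4*r - 3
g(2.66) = -22.13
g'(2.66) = -13.64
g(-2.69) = -6.40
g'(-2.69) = 7.76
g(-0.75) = 1.12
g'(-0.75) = 0.00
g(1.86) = -12.50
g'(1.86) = -10.44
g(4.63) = -56.76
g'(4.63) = -21.52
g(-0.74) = 1.12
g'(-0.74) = -0.04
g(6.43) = -101.98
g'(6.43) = -28.72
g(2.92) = -25.81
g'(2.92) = -14.68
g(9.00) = -189.00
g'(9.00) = -39.00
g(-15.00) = -405.00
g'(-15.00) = 57.00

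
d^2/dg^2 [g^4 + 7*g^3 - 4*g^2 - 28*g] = 12*g^2 + 42*g - 8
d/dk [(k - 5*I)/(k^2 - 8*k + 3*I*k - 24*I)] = (-k^2 + 10*I*k - 15 - 64*I)/(k^4 + k^3*(-16 + 6*I) + k^2*(55 - 96*I) + k*(144 + 384*I) - 576)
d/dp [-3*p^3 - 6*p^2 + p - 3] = -9*p^2 - 12*p + 1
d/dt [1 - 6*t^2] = -12*t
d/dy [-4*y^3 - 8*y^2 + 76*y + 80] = -12*y^2 - 16*y + 76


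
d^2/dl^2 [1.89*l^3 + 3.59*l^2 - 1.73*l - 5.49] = 11.34*l + 7.18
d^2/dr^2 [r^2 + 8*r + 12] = 2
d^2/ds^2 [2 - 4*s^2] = -8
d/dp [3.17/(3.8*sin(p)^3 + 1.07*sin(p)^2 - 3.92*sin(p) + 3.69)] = (-36.138*sin(p)^2 - 6.7838*sin(p) + 12.4264)*cos(p)/(3.8*sin(p)^3 + 1.07*sin(p)^2 - 3.92*sin(p) + 3.69)^2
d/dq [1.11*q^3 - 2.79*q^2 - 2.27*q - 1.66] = 3.33*q^2 - 5.58*q - 2.27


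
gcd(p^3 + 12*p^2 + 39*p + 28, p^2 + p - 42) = p + 7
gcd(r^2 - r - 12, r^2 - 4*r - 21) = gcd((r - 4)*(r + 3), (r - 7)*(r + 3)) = r + 3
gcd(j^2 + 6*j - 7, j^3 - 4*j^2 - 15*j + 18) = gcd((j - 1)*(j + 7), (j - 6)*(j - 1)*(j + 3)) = j - 1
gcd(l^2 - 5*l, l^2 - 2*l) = l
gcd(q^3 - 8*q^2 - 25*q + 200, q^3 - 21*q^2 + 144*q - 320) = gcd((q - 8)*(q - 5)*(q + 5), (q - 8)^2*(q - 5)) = q^2 - 13*q + 40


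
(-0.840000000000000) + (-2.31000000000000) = -3.15000000000000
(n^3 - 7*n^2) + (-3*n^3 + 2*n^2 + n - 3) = -2*n^3 - 5*n^2 + n - 3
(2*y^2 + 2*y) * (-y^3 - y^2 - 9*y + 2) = -2*y^5 - 4*y^4 - 20*y^3 - 14*y^2 + 4*y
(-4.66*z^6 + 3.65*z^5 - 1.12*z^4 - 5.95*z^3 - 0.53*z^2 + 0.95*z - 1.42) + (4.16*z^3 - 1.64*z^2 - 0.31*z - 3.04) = -4.66*z^6 + 3.65*z^5 - 1.12*z^4 - 1.79*z^3 - 2.17*z^2 + 0.64*z - 4.46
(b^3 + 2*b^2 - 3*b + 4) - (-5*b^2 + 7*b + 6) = b^3 + 7*b^2 - 10*b - 2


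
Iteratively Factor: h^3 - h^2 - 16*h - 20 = (h + 2)*(h^2 - 3*h - 10) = (h + 2)^2*(h - 5)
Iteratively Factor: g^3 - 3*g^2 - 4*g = (g - 4)*(g^2 + g) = g*(g - 4)*(g + 1)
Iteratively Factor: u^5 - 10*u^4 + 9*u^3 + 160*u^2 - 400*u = (u - 5)*(u^4 - 5*u^3 - 16*u^2 + 80*u) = (u - 5)*(u - 4)*(u^3 - u^2 - 20*u) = u*(u - 5)*(u - 4)*(u^2 - u - 20) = u*(u - 5)*(u - 4)*(u + 4)*(u - 5)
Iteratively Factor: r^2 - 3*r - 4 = (r + 1)*(r - 4)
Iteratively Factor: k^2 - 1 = (k - 1)*(k + 1)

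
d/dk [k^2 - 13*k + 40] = 2*k - 13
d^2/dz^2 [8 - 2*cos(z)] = 2*cos(z)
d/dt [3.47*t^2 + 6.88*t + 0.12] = 6.94*t + 6.88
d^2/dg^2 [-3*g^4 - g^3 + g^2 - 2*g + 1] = -36*g^2 - 6*g + 2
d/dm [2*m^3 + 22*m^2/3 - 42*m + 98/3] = 6*m^2 + 44*m/3 - 42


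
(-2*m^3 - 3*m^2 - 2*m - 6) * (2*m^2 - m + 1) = -4*m^5 - 4*m^4 - 3*m^3 - 13*m^2 + 4*m - 6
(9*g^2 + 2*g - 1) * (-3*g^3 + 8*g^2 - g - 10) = -27*g^5 + 66*g^4 + 10*g^3 - 100*g^2 - 19*g + 10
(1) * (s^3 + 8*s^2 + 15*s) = s^3 + 8*s^2 + 15*s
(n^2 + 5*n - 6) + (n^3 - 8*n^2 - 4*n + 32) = n^3 - 7*n^2 + n + 26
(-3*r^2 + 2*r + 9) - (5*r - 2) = -3*r^2 - 3*r + 11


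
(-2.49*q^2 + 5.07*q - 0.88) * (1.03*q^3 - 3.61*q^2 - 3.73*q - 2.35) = -2.5647*q^5 + 14.211*q^4 - 9.9214*q^3 - 9.8828*q^2 - 8.6321*q + 2.068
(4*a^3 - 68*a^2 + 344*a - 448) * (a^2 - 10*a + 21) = 4*a^5 - 108*a^4 + 1108*a^3 - 5316*a^2 + 11704*a - 9408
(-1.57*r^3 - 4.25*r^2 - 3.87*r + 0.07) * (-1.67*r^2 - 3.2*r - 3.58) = 2.6219*r^5 + 12.1215*r^4 + 25.6835*r^3 + 27.4821*r^2 + 13.6306*r - 0.2506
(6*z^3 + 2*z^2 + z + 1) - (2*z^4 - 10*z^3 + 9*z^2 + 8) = -2*z^4 + 16*z^3 - 7*z^2 + z - 7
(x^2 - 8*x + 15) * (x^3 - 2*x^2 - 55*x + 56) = x^5 - 10*x^4 - 24*x^3 + 466*x^2 - 1273*x + 840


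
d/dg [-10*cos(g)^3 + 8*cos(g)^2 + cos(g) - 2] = (30*cos(g)^2 - 16*cos(g) - 1)*sin(g)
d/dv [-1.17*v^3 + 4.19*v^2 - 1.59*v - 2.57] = -3.51*v^2 + 8.38*v - 1.59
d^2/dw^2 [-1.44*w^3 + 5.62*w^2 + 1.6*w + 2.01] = 11.24 - 8.64*w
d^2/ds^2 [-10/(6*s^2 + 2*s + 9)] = 40*(18*s^2 + 6*s - 2*(6*s + 1)^2 + 27)/(6*s^2 + 2*s + 9)^3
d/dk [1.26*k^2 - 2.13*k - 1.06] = 2.52*k - 2.13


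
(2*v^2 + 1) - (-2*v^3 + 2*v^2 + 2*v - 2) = 2*v^3 - 2*v + 3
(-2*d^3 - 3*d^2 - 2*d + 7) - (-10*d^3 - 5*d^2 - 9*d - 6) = 8*d^3 + 2*d^2 + 7*d + 13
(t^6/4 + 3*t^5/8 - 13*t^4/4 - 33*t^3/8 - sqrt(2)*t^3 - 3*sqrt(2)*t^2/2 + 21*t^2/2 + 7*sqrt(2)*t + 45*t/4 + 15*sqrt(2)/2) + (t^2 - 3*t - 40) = t^6/4 + 3*t^5/8 - 13*t^4/4 - 33*t^3/8 - sqrt(2)*t^3 - 3*sqrt(2)*t^2/2 + 23*t^2/2 + 33*t/4 + 7*sqrt(2)*t - 40 + 15*sqrt(2)/2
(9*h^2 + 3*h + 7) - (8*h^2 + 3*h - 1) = h^2 + 8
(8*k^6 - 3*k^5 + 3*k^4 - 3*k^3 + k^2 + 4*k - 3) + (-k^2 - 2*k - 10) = 8*k^6 - 3*k^5 + 3*k^4 - 3*k^3 + 2*k - 13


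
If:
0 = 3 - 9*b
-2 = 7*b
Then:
No Solution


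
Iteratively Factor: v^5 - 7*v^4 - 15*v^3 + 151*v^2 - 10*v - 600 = (v + 2)*(v^4 - 9*v^3 + 3*v^2 + 145*v - 300) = (v - 3)*(v + 2)*(v^3 - 6*v^2 - 15*v + 100) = (v - 5)*(v - 3)*(v + 2)*(v^2 - v - 20) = (v - 5)^2*(v - 3)*(v + 2)*(v + 4)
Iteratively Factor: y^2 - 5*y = (y - 5)*(y)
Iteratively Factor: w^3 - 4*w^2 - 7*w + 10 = (w + 2)*(w^2 - 6*w + 5) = (w - 1)*(w + 2)*(w - 5)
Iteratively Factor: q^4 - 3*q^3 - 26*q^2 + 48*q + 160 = (q - 5)*(q^3 + 2*q^2 - 16*q - 32) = (q - 5)*(q - 4)*(q^2 + 6*q + 8) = (q - 5)*(q - 4)*(q + 2)*(q + 4)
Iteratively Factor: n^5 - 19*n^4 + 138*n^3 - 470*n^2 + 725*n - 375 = (n - 1)*(n^4 - 18*n^3 + 120*n^2 - 350*n + 375) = (n - 5)*(n - 1)*(n^3 - 13*n^2 + 55*n - 75) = (n - 5)*(n - 3)*(n - 1)*(n^2 - 10*n + 25) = (n - 5)^2*(n - 3)*(n - 1)*(n - 5)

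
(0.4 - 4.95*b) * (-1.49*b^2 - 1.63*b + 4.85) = 7.3755*b^3 + 7.4725*b^2 - 24.6595*b + 1.94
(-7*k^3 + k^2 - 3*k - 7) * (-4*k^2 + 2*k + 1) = 28*k^5 - 18*k^4 + 7*k^3 + 23*k^2 - 17*k - 7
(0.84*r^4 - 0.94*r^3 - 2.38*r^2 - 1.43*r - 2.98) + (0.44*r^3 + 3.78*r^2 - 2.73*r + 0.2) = 0.84*r^4 - 0.5*r^3 + 1.4*r^2 - 4.16*r - 2.78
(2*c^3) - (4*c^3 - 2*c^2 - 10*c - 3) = -2*c^3 + 2*c^2 + 10*c + 3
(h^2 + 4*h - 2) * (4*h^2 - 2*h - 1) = 4*h^4 + 14*h^3 - 17*h^2 + 2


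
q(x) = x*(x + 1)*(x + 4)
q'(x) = x*(x + 1) + x*(x + 4) + (x + 1)*(x + 4) = 3*x^2 + 10*x + 4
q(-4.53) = -8.48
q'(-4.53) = 20.26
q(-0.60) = -0.82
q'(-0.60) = -0.92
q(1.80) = 29.23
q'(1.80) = 31.72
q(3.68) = 132.27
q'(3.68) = 81.43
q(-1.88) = 3.51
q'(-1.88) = -4.20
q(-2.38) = 5.32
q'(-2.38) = -2.81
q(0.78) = 6.64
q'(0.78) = 13.63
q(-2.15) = 4.57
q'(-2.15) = -3.63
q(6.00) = 420.00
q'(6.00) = 172.00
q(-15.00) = -2310.00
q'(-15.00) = 529.00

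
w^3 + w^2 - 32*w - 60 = (w - 6)*(w + 2)*(w + 5)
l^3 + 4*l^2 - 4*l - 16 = (l - 2)*(l + 2)*(l + 4)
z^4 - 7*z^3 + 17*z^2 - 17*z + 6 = (z - 3)*(z - 2)*(z - 1)^2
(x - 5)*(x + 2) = x^2 - 3*x - 10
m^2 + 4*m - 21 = (m - 3)*(m + 7)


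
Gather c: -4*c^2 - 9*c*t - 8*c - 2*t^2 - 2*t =-4*c^2 + c*(-9*t - 8) - 2*t^2 - 2*t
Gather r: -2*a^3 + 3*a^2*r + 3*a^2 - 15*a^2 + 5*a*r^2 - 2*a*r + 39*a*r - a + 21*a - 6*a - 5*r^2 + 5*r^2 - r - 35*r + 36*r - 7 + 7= -2*a^3 - 12*a^2 + 5*a*r^2 + 14*a + r*(3*a^2 + 37*a)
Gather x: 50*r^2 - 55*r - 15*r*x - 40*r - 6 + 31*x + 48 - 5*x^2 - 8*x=50*r^2 - 95*r - 5*x^2 + x*(23 - 15*r) + 42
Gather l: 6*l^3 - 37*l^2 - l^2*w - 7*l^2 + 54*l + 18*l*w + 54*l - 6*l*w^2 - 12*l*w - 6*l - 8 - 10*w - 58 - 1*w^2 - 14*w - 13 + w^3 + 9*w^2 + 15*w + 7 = 6*l^3 + l^2*(-w - 44) + l*(-6*w^2 + 6*w + 102) + w^3 + 8*w^2 - 9*w - 72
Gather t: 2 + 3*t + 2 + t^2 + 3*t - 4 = t^2 + 6*t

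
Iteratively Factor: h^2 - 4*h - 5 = (h - 5)*(h + 1)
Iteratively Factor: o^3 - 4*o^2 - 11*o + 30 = (o - 2)*(o^2 - 2*o - 15) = (o - 5)*(o - 2)*(o + 3)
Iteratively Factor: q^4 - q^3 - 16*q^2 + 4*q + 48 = (q - 2)*(q^3 + q^2 - 14*q - 24) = (q - 2)*(q + 2)*(q^2 - q - 12) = (q - 2)*(q + 2)*(q + 3)*(q - 4)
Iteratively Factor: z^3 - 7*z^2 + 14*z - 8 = (z - 1)*(z^2 - 6*z + 8) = (z - 2)*(z - 1)*(z - 4)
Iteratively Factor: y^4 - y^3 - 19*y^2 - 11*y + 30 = (y + 2)*(y^3 - 3*y^2 - 13*y + 15) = (y + 2)*(y + 3)*(y^2 - 6*y + 5) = (y - 1)*(y + 2)*(y + 3)*(y - 5)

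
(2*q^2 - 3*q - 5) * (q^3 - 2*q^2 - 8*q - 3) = 2*q^5 - 7*q^4 - 15*q^3 + 28*q^2 + 49*q + 15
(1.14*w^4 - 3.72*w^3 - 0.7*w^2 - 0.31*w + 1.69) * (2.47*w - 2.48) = 2.8158*w^5 - 12.0156*w^4 + 7.4966*w^3 + 0.9703*w^2 + 4.9431*w - 4.1912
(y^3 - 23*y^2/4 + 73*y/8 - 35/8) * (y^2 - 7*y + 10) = y^5 - 51*y^4/4 + 475*y^3/8 - 503*y^2/4 + 975*y/8 - 175/4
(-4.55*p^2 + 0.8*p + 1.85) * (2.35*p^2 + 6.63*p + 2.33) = -10.6925*p^4 - 28.2865*p^3 - 0.949999999999999*p^2 + 14.1295*p + 4.3105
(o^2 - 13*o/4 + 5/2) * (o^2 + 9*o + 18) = o^4 + 23*o^3/4 - 35*o^2/4 - 36*o + 45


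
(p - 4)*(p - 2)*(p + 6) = p^3 - 28*p + 48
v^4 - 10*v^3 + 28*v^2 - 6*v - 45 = (v - 5)*(v - 3)^2*(v + 1)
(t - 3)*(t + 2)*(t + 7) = t^3 + 6*t^2 - 13*t - 42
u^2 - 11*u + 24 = (u - 8)*(u - 3)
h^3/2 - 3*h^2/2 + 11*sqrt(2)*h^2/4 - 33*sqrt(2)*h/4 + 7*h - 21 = (h/2 + sqrt(2))*(h - 3)*(h + 7*sqrt(2)/2)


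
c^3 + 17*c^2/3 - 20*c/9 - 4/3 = (c - 2/3)*(c + 1/3)*(c + 6)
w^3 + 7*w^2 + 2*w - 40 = (w - 2)*(w + 4)*(w + 5)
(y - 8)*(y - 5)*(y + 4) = y^3 - 9*y^2 - 12*y + 160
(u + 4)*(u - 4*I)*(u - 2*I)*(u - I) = u^4 + 4*u^3 - 7*I*u^3 - 14*u^2 - 28*I*u^2 - 56*u + 8*I*u + 32*I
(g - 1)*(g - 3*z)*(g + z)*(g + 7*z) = g^4 + 5*g^3*z - g^3 - 17*g^2*z^2 - 5*g^2*z - 21*g*z^3 + 17*g*z^2 + 21*z^3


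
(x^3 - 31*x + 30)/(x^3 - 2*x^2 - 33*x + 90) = (x - 1)/(x - 3)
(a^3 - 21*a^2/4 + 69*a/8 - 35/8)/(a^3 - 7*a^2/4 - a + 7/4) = (a - 5/2)/(a + 1)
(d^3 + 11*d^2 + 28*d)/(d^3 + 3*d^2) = (d^2 + 11*d + 28)/(d*(d + 3))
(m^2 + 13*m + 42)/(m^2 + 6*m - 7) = (m + 6)/(m - 1)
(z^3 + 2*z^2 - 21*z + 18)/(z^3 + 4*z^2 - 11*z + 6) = (z - 3)/(z - 1)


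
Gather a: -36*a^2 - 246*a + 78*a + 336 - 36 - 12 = -36*a^2 - 168*a + 288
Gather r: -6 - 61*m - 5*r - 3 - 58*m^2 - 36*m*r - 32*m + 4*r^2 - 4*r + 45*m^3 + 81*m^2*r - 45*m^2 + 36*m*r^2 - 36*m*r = 45*m^3 - 103*m^2 - 93*m + r^2*(36*m + 4) + r*(81*m^2 - 72*m - 9) - 9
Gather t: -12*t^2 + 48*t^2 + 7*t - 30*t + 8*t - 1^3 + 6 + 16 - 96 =36*t^2 - 15*t - 75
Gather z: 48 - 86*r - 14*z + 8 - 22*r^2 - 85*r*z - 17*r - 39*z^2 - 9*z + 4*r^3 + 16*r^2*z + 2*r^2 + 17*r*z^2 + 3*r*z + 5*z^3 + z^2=4*r^3 - 20*r^2 - 103*r + 5*z^3 + z^2*(17*r - 38) + z*(16*r^2 - 82*r - 23) + 56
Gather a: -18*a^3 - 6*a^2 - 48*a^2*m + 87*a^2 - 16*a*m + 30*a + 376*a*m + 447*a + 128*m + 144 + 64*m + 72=-18*a^3 + a^2*(81 - 48*m) + a*(360*m + 477) + 192*m + 216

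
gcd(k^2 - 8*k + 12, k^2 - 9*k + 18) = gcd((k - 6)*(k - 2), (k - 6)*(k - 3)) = k - 6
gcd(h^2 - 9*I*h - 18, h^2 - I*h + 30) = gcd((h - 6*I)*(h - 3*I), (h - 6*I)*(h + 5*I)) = h - 6*I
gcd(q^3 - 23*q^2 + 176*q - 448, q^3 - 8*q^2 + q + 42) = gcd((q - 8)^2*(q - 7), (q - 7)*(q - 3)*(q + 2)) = q - 7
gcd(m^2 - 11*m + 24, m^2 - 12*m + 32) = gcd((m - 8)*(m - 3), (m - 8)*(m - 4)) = m - 8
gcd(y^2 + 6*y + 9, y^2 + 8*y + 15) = y + 3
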